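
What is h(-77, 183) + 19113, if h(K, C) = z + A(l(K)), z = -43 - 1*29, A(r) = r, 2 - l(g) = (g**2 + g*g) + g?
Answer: 7262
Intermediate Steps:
l(g) = 2 - g - 2*g**2 (l(g) = 2 - ((g**2 + g*g) + g) = 2 - ((g**2 + g**2) + g) = 2 - (2*g**2 + g) = 2 - (g + 2*g**2) = 2 + (-g - 2*g**2) = 2 - g - 2*g**2)
z = -72 (z = -43 - 29 = -72)
h(K, C) = -70 - K - 2*K**2 (h(K, C) = -72 + (2 - K - 2*K**2) = -70 - K - 2*K**2)
h(-77, 183) + 19113 = (-70 - 1*(-77) - 2*(-77)**2) + 19113 = (-70 + 77 - 2*5929) + 19113 = (-70 + 77 - 11858) + 19113 = -11851 + 19113 = 7262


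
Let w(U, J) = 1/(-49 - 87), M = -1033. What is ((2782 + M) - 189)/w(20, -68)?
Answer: -212160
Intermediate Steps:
w(U, J) = -1/136 (w(U, J) = 1/(-136) = -1/136)
((2782 + M) - 189)/w(20, -68) = ((2782 - 1033) - 189)/(-1/136) = (1749 - 189)*(-136) = 1560*(-136) = -212160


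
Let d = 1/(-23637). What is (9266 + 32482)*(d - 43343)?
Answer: -14256921014672/7879 ≈ -1.8095e+9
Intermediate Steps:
d = -1/23637 ≈ -4.2307e-5
(9266 + 32482)*(d - 43343) = (9266 + 32482)*(-1/23637 - 43343) = 41748*(-1024498492/23637) = -14256921014672/7879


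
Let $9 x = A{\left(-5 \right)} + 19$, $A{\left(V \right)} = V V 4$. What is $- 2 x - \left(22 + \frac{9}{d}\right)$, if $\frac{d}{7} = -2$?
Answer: $- \frac{6023}{126} \approx -47.802$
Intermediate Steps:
$d = -14$ ($d = 7 \left(-2\right) = -14$)
$A{\left(V \right)} = 4 V^{2}$ ($A{\left(V \right)} = V^{2} \cdot 4 = 4 V^{2}$)
$x = \frac{119}{9}$ ($x = \frac{4 \left(-5\right)^{2} + 19}{9} = \frac{4 \cdot 25 + 19}{9} = \frac{100 + 19}{9} = \frac{1}{9} \cdot 119 = \frac{119}{9} \approx 13.222$)
$- 2 x - \left(22 + \frac{9}{d}\right) = \left(-2\right) \frac{119}{9} - \left(22 + \frac{9}{-14}\right) = - \frac{238}{9} - \frac{299}{14} = - \frac{6023}{126}$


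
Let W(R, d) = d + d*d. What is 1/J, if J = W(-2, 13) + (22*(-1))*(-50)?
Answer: 1/1282 ≈ 0.00078003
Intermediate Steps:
W(R, d) = d + d**2
J = 1282 (J = 13*(1 + 13) + (22*(-1))*(-50) = 13*14 - 22*(-50) = 182 + 1100 = 1282)
1/J = 1/1282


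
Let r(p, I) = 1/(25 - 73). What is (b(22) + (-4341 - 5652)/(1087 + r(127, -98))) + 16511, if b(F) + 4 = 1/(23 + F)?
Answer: 7746967984/469575 ≈ 16498.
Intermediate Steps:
r(p, I) = -1/48 (r(p, I) = 1/(-48) = -1/48)
b(F) = -4 + 1/(23 + F)
(b(22) + (-4341 - 5652)/(1087 + r(127, -98))) + 16511 = ((-91 - 4*22)/(23 + 22) + (-4341 - 5652)/(1087 - 1/48)) + 16511 = ((-91 - 88)/45 - 9993/52175/48) + 16511 = ((1/45)*(-179) - 9993*48/52175) + 16511 = (-179/45 - 479664/52175) + 16511 = -6184841/469575 + 16511 = 7746967984/469575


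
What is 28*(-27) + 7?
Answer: -749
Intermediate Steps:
28*(-27) + 7 = -756 + 7 = -749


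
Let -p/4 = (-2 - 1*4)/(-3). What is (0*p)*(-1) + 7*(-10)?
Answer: -70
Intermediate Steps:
p = -8 (p = -4*(-2 - 1*4)/(-3) = -4*(-2 - 4)*(-1)/3 = -(-24)*(-1)/3 = -4*2 = -8)
(0*p)*(-1) + 7*(-10) = (0*(-8))*(-1) + 7*(-10) = 0*(-1) - 70 = 0 - 70 = -70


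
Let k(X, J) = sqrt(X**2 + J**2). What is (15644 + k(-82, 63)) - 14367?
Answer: 1277 + 17*sqrt(37) ≈ 1380.4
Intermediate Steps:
k(X, J) = sqrt(J**2 + X**2)
(15644 + k(-82, 63)) - 14367 = (15644 + sqrt(63**2 + (-82)**2)) - 14367 = (15644 + sqrt(3969 + 6724)) - 14367 = (15644 + sqrt(10693)) - 14367 = (15644 + 17*sqrt(37)) - 14367 = 1277 + 17*sqrt(37)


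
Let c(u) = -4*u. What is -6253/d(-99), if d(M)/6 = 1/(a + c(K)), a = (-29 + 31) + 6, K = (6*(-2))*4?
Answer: -625300/3 ≈ -2.0843e+5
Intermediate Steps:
K = -48 (K = -12*4 = -48)
a = 8 (a = 2 + 6 = 8)
d(M) = 3/100 (d(M) = 6/(8 - 4*(-48)) = 6/(8 + 192) = 6/200 = 6*(1/200) = 3/100)
-6253/d(-99) = -6253/3/100 = -6253*100/3 = -625300/3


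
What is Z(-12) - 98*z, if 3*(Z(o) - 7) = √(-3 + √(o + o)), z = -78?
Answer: 7651 + √(-3 + 2*I*√6)/3 ≈ 7651.4 + 0.697*I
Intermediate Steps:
Z(o) = 7 + √(-3 + √2*√o)/3 (Z(o) = 7 + √(-3 + √(o + o))/3 = 7 + √(-3 + √(2*o))/3 = 7 + √(-3 + √2*√o)/3)
Z(-12) - 98*z = (7 + √(-3 + √2*√(-12))/3) - 98*(-78) = (7 + √(-3 + √2*(2*I*√3))/3) + 7644 = (7 + √(-3 + 2*I*√6)/3) + 7644 = 7651 + √(-3 + 2*I*√6)/3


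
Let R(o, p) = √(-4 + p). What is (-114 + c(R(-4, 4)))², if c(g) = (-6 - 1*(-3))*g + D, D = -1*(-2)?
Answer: 12544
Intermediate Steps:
D = 2
c(g) = 2 - 3*g (c(g) = (-6 - 1*(-3))*g + 2 = (-6 + 3)*g + 2 = -3*g + 2 = 2 - 3*g)
(-114 + c(R(-4, 4)))² = (-114 + (2 - 3*√(-4 + 4)))² = (-114 + (2 - 3*√0))² = (-114 + (2 - 3*0))² = (-114 + (2 + 0))² = (-114 + 2)² = (-112)² = 12544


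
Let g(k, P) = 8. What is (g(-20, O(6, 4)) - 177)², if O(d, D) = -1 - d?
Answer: 28561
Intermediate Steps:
(g(-20, O(6, 4)) - 177)² = (8 - 177)² = (-169)² = 28561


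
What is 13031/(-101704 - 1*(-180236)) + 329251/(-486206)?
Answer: -9760494573/19091364796 ≈ -0.51125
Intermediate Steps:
13031/(-101704 - 1*(-180236)) + 329251/(-486206) = 13031/(-101704 + 180236) + 329251*(-1/486206) = 13031/78532 - 329251/486206 = -9760494573/19091364796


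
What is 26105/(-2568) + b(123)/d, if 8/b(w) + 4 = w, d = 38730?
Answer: -20052421801/1972596360 ≈ -10.165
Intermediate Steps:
b(w) = 8/(-4 + w)
26105/(-2568) + b(123)/d = 26105/(-2568) + (8/(-4 + 123))/38730 = 26105*(-1/2568) + (8/119)*(1/38730) = -26105/2568 + (8*(1/119))*(1/38730) = -26105/2568 + (8/119)*(1/38730) = -26105/2568 + 4/2304435 = -20052421801/1972596360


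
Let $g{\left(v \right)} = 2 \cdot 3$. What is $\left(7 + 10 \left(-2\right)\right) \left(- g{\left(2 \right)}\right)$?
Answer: $78$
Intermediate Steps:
$g{\left(v \right)} = 6$
$\left(7 + 10 \left(-2\right)\right) \left(- g{\left(2 \right)}\right) = \left(7 + 10 \left(-2\right)\right) \left(\left(-1\right) 6\right) = \left(7 - 20\right) \left(-6\right) = \left(-13\right) \left(-6\right) = 78$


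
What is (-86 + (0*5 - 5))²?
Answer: 8281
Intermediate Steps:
(-86 + (0*5 - 5))² = (-86 + (0 - 5))² = (-86 - 5)² = (-91)² = 8281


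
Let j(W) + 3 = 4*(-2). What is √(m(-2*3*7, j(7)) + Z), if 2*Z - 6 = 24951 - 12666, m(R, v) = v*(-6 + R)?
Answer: 3*√2966/2 ≈ 81.692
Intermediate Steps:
j(W) = -11 (j(W) = -3 + 4*(-2) = -3 - 8 = -11)
Z = 12291/2 (Z = 3 + (24951 - 12666)/2 = 3 + (½)*12285 = 3 + 12285/2 = 12291/2 ≈ 6145.5)
√(m(-2*3*7, j(7)) + Z) = √(-11*(-6 - 2*3*7) + 12291/2) = √(-11*(-6 - 6*7) + 12291/2) = √(-11*(-6 - 42) + 12291/2) = √(-11*(-48) + 12291/2) = √(528 + 12291/2) = √(13347/2) = 3*√2966/2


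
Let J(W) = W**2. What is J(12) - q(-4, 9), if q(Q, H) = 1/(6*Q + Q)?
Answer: 4033/28 ≈ 144.04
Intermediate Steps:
q(Q, H) = 1/(7*Q)
J(12) - q(-4, 9) = 12**2 - 1/(7*(-4)) = 144 - (-1)/(7*4) = 144 - 1*(-1/28) = 144 + 1/28 = 4033/28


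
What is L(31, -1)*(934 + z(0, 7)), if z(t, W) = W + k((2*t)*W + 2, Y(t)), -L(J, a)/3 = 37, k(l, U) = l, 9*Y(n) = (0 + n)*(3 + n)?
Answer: -104673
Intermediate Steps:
Y(n) = n*(3 + n)/9 (Y(n) = ((0 + n)*(3 + n))/9 = (n*(3 + n))/9 = n*(3 + n)/9)
L(J, a) = -111 (L(J, a) = -3*37 = -111)
z(t, W) = 2 + W + 2*W*t (z(t, W) = W + ((2*t)*W + 2) = W + (2*W*t + 2) = W + (2 + 2*W*t) = 2 + W + 2*W*t)
L(31, -1)*(934 + z(0, 7)) = -111*(934 + (2 + 7 + 2*7*0)) = -111*(934 + (2 + 7 + 0)) = -111*(934 + 9) = -111*943 = -104673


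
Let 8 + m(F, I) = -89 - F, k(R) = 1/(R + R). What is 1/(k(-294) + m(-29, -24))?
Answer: -588/39985 ≈ -0.014706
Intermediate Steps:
k(R) = 1/(2*R)
m(F, I) = -97 - F (m(F, I) = -8 + (-89 - F) = -97 - F)
1/(k(-294) + m(-29, -24)) = 1/((½)/(-294) + (-97 - 1*(-29))) = 1/((½)*(-1/294) + (-97 + 29)) = 1/(-1/588 - 68) = 1/(-39985/588) = -588/39985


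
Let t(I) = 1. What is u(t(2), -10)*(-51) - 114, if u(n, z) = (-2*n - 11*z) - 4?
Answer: -5418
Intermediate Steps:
u(n, z) = -4 - 11*z - 2*n (u(n, z) = (-11*z - 2*n) - 4 = -4 - 11*z - 2*n)
u(t(2), -10)*(-51) - 114 = (-4 - 11*(-10) - 2*1)*(-51) - 114 = (-4 + 110 - 2)*(-51) - 114 = 104*(-51) - 114 = -5304 - 114 = -5418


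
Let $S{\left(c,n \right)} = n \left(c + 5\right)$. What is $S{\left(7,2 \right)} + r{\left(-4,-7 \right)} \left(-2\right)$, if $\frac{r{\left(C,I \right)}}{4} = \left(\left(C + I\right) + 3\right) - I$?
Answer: $32$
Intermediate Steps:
$S{\left(c,n \right)} = n \left(5 + c\right)$
$r{\left(C,I \right)} = 12 + 4 C$ ($r{\left(C,I \right)} = 4 \left(\left(\left(C + I\right) + 3\right) - I\right) = 4 \left(\left(3 + C + I\right) - I\right) = 4 \left(3 + C\right) = 12 + 4 C$)
$S{\left(7,2 \right)} + r{\left(-4,-7 \right)} \left(-2\right) = 2 \left(5 + 7\right) + \left(12 + 4 \left(-4\right)\right) \left(-2\right) = 2 \cdot 12 + \left(12 - 16\right) \left(-2\right) = 24 - -8 = 24 + 8 = 32$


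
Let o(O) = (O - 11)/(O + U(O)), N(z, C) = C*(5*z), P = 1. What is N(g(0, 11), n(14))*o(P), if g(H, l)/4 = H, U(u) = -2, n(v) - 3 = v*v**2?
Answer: 0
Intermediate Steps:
n(v) = 3 + v**3 (n(v) = 3 + v*v**2 = 3 + v**3)
g(H, l) = 4*H
N(z, C) = 5*C*z
o(O) = (-11 + O)/(-2 + O) (o(O) = (O - 11)/(O - 2) = (-11 + O)/(-2 + O))
N(g(0, 11), n(14))*o(P) = (5*(3 + 14**3)*(4*0))*((-11 + 1)/(-2 + 1)) = (5*(3 + 2744)*0)*(-10/(-1)) = (5*2747*0)*(-1*(-10)) = 0*10 = 0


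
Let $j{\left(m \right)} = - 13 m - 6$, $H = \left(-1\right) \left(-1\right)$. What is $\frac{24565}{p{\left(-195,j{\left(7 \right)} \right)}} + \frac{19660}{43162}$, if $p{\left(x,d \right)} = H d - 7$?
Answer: $- \frac{529114945}{2244424} \approx -235.75$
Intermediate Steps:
$H = 1$
$j{\left(m \right)} = -6 - 13 m$
$p{\left(x,d \right)} = -7 + d$ ($p{\left(x,d \right)} = 1 d - 7 = d - 7 = -7 + d$)
$\frac{24565}{p{\left(-195,j{\left(7 \right)} \right)}} + \frac{19660}{43162} = \frac{24565}{-7 - 97} + \frac{19660}{43162} = \frac{24565}{-7 - 97} + 19660 \cdot \frac{1}{43162} = \frac{24565}{-7 - 97} + \frac{9830}{21581} = \frac{24565}{-104} + \frac{9830}{21581} = 24565 \left(- \frac{1}{104}\right) + \frac{9830}{21581} = - \frac{24565}{104} + \frac{9830}{21581} = - \frac{529114945}{2244424}$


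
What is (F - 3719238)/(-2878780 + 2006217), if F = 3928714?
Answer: -209476/872563 ≈ -0.24007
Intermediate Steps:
(F - 3719238)/(-2878780 + 2006217) = (3928714 - 3719238)/(-2878780 + 2006217) = 209476/(-872563) = 209476*(-1/872563) = -209476/872563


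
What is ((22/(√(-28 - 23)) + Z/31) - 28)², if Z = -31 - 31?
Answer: 45416/51 + 440*I*√51/17 ≈ 890.51 + 184.84*I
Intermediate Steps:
Z = -62
((22/(√(-28 - 23)) + Z/31) - 28)² = ((22/(√(-28 - 23)) - 62/31) - 28)² = ((22/(√(-51)) - 62*1/31) - 28)² = ((22/((I*√51)) - 2) - 28)² = ((22*(-I*√51/51) - 2) - 28)² = ((-22*I*√51/51 - 2) - 28)² = ((-2 - 22*I*√51/51) - 28)² = (-30 - 22*I*√51/51)²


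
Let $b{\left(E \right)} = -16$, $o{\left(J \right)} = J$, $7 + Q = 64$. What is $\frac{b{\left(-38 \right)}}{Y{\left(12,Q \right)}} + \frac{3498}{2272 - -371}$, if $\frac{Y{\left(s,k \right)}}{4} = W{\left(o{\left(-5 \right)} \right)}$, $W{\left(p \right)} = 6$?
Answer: $\frac{1736}{2643} \approx 0.65683$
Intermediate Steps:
$Q = 57$ ($Q = -7 + 64 = 57$)
$Y{\left(s,k \right)} = 24$ ($Y{\left(s,k \right)} = 4 \cdot 6 = 24$)
$\frac{b{\left(-38 \right)}}{Y{\left(12,Q \right)}} + \frac{3498}{2272 - -371} = - \frac{16}{24} + \frac{3498}{2272 - -371} = \left(-16\right) \frac{1}{24} + \frac{3498}{2272 + 371} = - \frac{2}{3} + \frac{3498}{2643} = - \frac{2}{3} + 3498 \cdot \frac{1}{2643} = - \frac{2}{3} + \frac{1166}{881} = \frac{1736}{2643}$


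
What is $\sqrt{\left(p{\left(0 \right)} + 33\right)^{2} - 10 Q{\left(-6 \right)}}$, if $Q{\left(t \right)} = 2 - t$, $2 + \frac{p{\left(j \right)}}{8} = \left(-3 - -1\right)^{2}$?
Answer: $\sqrt{2321} \approx 48.177$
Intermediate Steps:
$p{\left(j \right)} = 16$ ($p{\left(j \right)} = -16 + 8 \left(-3 - -1\right)^{2} = -16 + 8 \left(-3 + 1\right)^{2} = -16 + 8 \left(-2\right)^{2} = -16 + 8 \cdot 4 = -16 + 32 = 16$)
$\sqrt{\left(p{\left(0 \right)} + 33\right)^{2} - 10 Q{\left(-6 \right)}} = \sqrt{\left(16 + 33\right)^{2} - 10 \left(2 - -6\right)} = \sqrt{49^{2} - 10 \left(2 + 6\right)} = \sqrt{2401 - 80} = \sqrt{2321}$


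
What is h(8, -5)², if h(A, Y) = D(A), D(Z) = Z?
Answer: 64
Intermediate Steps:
h(A, Y) = A
h(8, -5)² = 8² = 64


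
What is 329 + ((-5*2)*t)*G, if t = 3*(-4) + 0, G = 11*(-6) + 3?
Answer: -7231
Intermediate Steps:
G = -63 (G = -66 + 3 = -63)
t = -12 (t = -12 + 0 = -12)
329 + ((-5*2)*t)*G = 329 + (-5*2*(-12))*(-63) = 329 - 10*(-12)*(-63) = 329 + 120*(-63) = 329 - 7560 = -7231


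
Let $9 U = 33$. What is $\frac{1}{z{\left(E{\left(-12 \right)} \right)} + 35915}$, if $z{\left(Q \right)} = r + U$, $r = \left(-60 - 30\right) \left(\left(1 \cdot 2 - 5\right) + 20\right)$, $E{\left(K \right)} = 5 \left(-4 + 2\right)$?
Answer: $\frac{3}{103166} \approx 2.9079 \cdot 10^{-5}$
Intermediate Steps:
$U = \frac{11}{3}$ ($U = \frac{1}{9} \cdot 33 = \frac{11}{3} \approx 3.6667$)
$E{\left(K \right)} = -10$ ($E{\left(K \right)} = 5 \left(-2\right) = -10$)
$r = -1530$ ($r = - 90 \left(\left(2 - 5\right) + 20\right) = - 90 \left(-3 + 20\right) = \left(-90\right) 17 = -1530$)
$z{\left(Q \right)} = - \frac{4579}{3}$ ($z{\left(Q \right)} = -1530 + \frac{11}{3} = - \frac{4579}{3}$)
$\frac{1}{z{\left(E{\left(-12 \right)} \right)} + 35915} = \frac{1}{- \frac{4579}{3} + 35915} = \frac{1}{\frac{103166}{3}} = \frac{3}{103166}$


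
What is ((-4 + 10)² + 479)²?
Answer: 265225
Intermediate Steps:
((-4 + 10)² + 479)² = (6² + 479)² = (36 + 479)² = 515² = 265225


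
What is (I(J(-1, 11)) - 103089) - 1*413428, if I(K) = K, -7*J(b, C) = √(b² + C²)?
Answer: -516517 - √122/7 ≈ -5.1652e+5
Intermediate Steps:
J(b, C) = -√(C² + b²)/7 (J(b, C) = -√(b² + C²)/7 = -√(C² + b²)/7)
(I(J(-1, 11)) - 103089) - 1*413428 = (-√(11² + (-1)²)/7 - 103089) - 1*413428 = (-√(121 + 1)/7 - 103089) - 413428 = (-√122/7 - 103089) - 413428 = (-103089 - √122/7) - 413428 = -516517 - √122/7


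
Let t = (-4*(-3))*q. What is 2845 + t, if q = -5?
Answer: 2785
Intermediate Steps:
t = -60 (t = -4*(-3)*(-5) = 12*(-5) = -60)
2845 + t = 2845 - 60 = 2785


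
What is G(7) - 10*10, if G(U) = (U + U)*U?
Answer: -2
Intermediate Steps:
G(U) = 2*U**2 (G(U) = (2*U)*U = 2*U**2)
G(7) - 10*10 = 2*7**2 - 10*10 = 2*49 - 100 = 98 - 100 = -2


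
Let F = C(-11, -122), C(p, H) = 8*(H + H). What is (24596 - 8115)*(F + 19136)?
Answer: 283209504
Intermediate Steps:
C(p, H) = 16*H (C(p, H) = 8*(2*H) = 16*H)
F = -1952 (F = 16*(-122) = -1952)
(24596 - 8115)*(F + 19136) = (24596 - 8115)*(-1952 + 19136) = 16481*17184 = 283209504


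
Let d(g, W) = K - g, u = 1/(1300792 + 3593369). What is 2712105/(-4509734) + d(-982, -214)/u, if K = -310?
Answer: 14831956782140823/4509734 ≈ 3.2889e+9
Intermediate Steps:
u = 1/4894161 ≈ 2.0433e-7
d(g, W) = -310 - g
2712105/(-4509734) + d(-982, -214)/u = 2712105/(-4509734) + (-310 - 1*(-982))/(1/4894161) = 2712105*(-1/4509734) + (-310 + 982)*4894161 = -2712105/4509734 + 672*4894161 = -2712105/4509734 + 3288876192 = 14831956782140823/4509734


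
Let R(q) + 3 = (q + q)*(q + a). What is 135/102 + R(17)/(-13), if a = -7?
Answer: -10873/442 ≈ -24.600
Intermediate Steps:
R(q) = -3 + 2*q*(-7 + q) (R(q) = -3 + (q + q)*(q - 7) = -3 + (2*q)*(-7 + q) = -3 + 2*q*(-7 + q))
135/102 + R(17)/(-13) = 135/102 + (-3 - 14*17 + 2*17²)/(-13) = 135*(1/102) + (-3 - 238 + 2*289)*(-1/13) = 45/34 + (-3 - 238 + 578)*(-1/13) = 45/34 + 337*(-1/13) = 45/34 - 337/13 = -10873/442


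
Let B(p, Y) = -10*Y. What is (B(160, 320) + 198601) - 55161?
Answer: 140240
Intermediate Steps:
(B(160, 320) + 198601) - 55161 = (-10*320 + 198601) - 55161 = (-3200 + 198601) - 55161 = 195401 - 55161 = 140240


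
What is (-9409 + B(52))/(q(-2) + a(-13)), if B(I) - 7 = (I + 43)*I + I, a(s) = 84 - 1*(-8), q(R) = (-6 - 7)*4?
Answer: -441/4 ≈ -110.25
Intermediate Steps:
q(R) = -52 (q(R) = -13*4 = -52)
a(s) = 92 (a(s) = 84 + 8 = 92)
B(I) = 7 + I + I*(43 + I) (B(I) = 7 + ((I + 43)*I + I) = 7 + ((43 + I)*I + I) = 7 + (I*(43 + I) + I) = 7 + (I + I*(43 + I)) = 7 + I + I*(43 + I))
(-9409 + B(52))/(q(-2) + a(-13)) = (-9409 + (7 + 52**2 + 44*52))/(-52 + 92) = (-9409 + (7 + 2704 + 2288))/40 = (-9409 + 4999)*(1/40) = -4410*1/40 = -441/4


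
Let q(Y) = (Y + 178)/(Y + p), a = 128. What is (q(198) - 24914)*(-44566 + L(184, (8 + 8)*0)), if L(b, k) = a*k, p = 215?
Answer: 458544297996/413 ≈ 1.1103e+9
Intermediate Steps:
q(Y) = (178 + Y)/(215 + Y) (q(Y) = (Y + 178)/(Y + 215) = (178 + Y)/(215 + Y))
L(b, k) = 128*k
(q(198) - 24914)*(-44566 + L(184, (8 + 8)*0)) = ((178 + 198)/(215 + 198) - 24914)*(-44566 + 128*((8 + 8)*0)) = (376/413 - 24914)*(-44566 + 128*(16*0)) = ((1/413)*376 - 24914)*(-44566 + 128*0) = (376/413 - 24914)*(-44566 + 0) = -10289106/413*(-44566) = 458544297996/413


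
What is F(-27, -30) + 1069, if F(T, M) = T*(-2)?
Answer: 1123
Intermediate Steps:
F(T, M) = -2*T
F(-27, -30) + 1069 = -2*(-27) + 1069 = 54 + 1069 = 1123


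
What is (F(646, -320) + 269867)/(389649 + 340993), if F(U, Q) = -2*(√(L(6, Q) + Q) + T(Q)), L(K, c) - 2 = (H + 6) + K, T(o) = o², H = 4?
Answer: 65067/730642 - I*√302/365321 ≈ 0.089055 - 4.757e-5*I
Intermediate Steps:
L(K, c) = 12 + K (L(K, c) = 2 + ((4 + 6) + K) = 2 + (10 + K) = 12 + K)
F(U, Q) = -2*Q² - 2*√(18 + Q) (F(U, Q) = -2*(√((12 + 6) + Q) + Q²) = -2*(√(18 + Q) + Q²) = -2*(Q² + √(18 + Q)) = -2*Q² - 2*√(18 + Q))
(F(646, -320) + 269867)/(389649 + 340993) = ((-2*(-320)² - 2*√(18 - 320)) + 269867)/(389649 + 340993) = ((-2*102400 - 2*I*√302) + 269867)/730642 = ((-204800 - 2*I*√302) + 269867)*(1/730642) = (65067 - 2*I*√302)*(1/730642) = 65067/730642 - I*√302/365321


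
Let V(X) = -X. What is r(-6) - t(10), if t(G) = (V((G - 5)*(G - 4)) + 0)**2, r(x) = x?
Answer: -906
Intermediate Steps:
t(G) = (-5 + G)**2*(-4 + G)**2 (t(G) = (-(G - 5)*(G - 4) + 0)**2 = (-(-5 + G)*(-4 + G) + 0)**2 = (-(-5 + G)*(-4 + G))**2 = (-5 + G)**2*(-4 + G)**2)
r(-6) - t(10) = -6 - (20 + 10**2 - 9*10)**2 = -6 - (20 + 100 - 90)**2 = -6 - 1*30**2 = -6 - 1*900 = -6 - 900 = -906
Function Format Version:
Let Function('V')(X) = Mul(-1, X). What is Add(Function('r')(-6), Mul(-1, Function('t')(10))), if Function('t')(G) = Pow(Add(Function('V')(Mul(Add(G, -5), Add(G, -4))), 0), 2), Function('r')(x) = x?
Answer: -906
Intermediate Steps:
Function('t')(G) = Mul(Pow(Add(-5, G), 2), Pow(Add(-4, G), 2)) (Function('t')(G) = Pow(Add(Mul(-1, Mul(Add(G, -5), Add(G, -4))), 0), 2) = Pow(Add(Mul(-1, Mul(Add(-5, G), Add(-4, G))), 0), 2) = Pow(Add(Mul(-1, Add(-5, G), Add(-4, G)), 0), 2) = Pow(Mul(-1, Add(-5, G), Add(-4, G)), 2) = Mul(Pow(Add(-5, G), 2), Pow(Add(-4, G), 2)))
Add(Function('r')(-6), Mul(-1, Function('t')(10))) = Add(-6, Mul(-1, Pow(Add(20, Pow(10, 2), Mul(-9, 10)), 2))) = Add(-6, Mul(-1, Pow(Add(20, 100, -90), 2))) = Add(-6, Mul(-1, Pow(30, 2))) = Add(-6, Mul(-1, 900)) = Add(-6, -900) = -906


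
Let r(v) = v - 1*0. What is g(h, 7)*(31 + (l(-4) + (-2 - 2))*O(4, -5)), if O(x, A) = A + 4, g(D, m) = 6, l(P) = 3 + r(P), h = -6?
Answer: 216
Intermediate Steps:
r(v) = v (r(v) = v + 0 = v)
l(P) = 3 + P
O(x, A) = 4 + A
g(h, 7)*(31 + (l(-4) + (-2 - 2))*O(4, -5)) = 6*(31 + ((3 - 4) + (-2 - 2))*(4 - 5)) = 6*(31 + (-1 - 4)*(-1)) = 6*(31 - 5*(-1)) = 6*(31 + 5) = 6*36 = 216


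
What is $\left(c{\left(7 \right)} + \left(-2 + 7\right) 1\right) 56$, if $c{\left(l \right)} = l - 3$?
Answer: $504$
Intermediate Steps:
$c{\left(l \right)} = -3 + l$
$\left(c{\left(7 \right)} + \left(-2 + 7\right) 1\right) 56 = \left(\left(-3 + 7\right) + \left(-2 + 7\right) 1\right) 56 = \left(4 + 5 \cdot 1\right) 56 = \left(4 + 5\right) 56 = 9 \cdot 56 = 504$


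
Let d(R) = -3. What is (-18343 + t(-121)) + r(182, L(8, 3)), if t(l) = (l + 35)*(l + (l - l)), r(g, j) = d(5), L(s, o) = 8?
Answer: -7940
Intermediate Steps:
r(g, j) = -3
t(l) = l*(35 + l) (t(l) = (35 + l)*(l + 0) = (35 + l)*l = l*(35 + l))
(-18343 + t(-121)) + r(182, L(8, 3)) = (-18343 - 121*(35 - 121)) - 3 = (-18343 - 121*(-86)) - 3 = (-18343 + 10406) - 3 = -7937 - 3 = -7940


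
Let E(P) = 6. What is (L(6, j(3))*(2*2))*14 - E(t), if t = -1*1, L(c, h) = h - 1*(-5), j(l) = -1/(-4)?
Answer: 288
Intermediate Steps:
j(l) = ¼ (j(l) = -1*(-¼) = ¼)
L(c, h) = 5 + h (L(c, h) = h + 5 = 5 + h)
t = -1
(L(6, j(3))*(2*2))*14 - E(t) = ((5 + ¼)*(2*2))*14 - 1*6 = ((21/4)*4)*14 - 6 = 21*14 - 6 = 294 - 6 = 288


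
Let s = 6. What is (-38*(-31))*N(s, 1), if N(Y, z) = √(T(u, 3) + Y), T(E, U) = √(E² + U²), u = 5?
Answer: 1178*√(6 + √34) ≈ 4051.9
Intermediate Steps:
N(Y, z) = √(Y + √34) (N(Y, z) = √(√(5² + 3²) + Y) = √(√(25 + 9) + Y) = √(√34 + Y) = √(Y + √34))
(-38*(-31))*N(s, 1) = (-38*(-31))*√(6 + √34) = 1178*√(6 + √34)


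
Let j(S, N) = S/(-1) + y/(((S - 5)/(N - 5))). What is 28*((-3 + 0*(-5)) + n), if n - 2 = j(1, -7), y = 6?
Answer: 448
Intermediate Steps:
j(S, N) = -S + 6*(-5 + N)/(-5 + S) (j(S, N) = S/(-1) + 6/(((S - 5)/(N - 5))) = S*(-1) + 6/(((-5 + S)/(-5 + N))) = -S + 6/(((-5 + S)/(-5 + N))) = -S + 6*((-5 + N)/(-5 + S)) = -S + 6*(-5 + N)/(-5 + S))
n = 19 (n = 2 + (-30 - 1*1² + 5*1 + 6*(-7))/(-5 + 1) = 2 + (-30 - 1*1 + 5 - 42)/(-4) = 2 - (-30 - 1 + 5 - 42)/4 = 2 - ¼*(-68) = 2 + 17 = 19)
28*((-3 + 0*(-5)) + n) = 28*((-3 + 0*(-5)) + 19) = 28*((-3 + 0) + 19) = 28*(-3 + 19) = 28*16 = 448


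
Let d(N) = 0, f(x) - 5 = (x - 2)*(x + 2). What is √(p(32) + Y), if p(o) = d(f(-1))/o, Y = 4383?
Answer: 3*√487 ≈ 66.204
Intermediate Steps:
f(x) = 5 + (-2 + x)*(2 + x) (f(x) = 5 + (x - 2)*(x + 2) = 5 + (-2 + x)*(2 + x))
p(o) = 0 (p(o) = 0/o = 0)
√(p(32) + Y) = √(0 + 4383) = √4383 = 3*√487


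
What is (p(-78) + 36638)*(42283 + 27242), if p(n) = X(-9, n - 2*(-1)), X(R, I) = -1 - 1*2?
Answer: 2547048375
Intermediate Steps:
X(R, I) = -3 (X(R, I) = -1 - 2 = -3)
p(n) = -3
(p(-78) + 36638)*(42283 + 27242) = (-3 + 36638)*(42283 + 27242) = 36635*69525 = 2547048375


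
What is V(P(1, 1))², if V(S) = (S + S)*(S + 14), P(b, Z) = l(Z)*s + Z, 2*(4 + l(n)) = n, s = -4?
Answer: 756900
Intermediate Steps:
l(n) = -4 + n/2
P(b, Z) = 16 - Z (P(b, Z) = (-4 + Z/2)*(-4) + Z = (16 - 2*Z) + Z = 16 - Z)
V(S) = 2*S*(14 + S) (V(S) = (2*S)*(14 + S) = 2*S*(14 + S))
V(P(1, 1))² = (2*(16 - 1*1)*(14 + (16 - 1*1)))² = (2*(16 - 1)*(14 + (16 - 1)))² = (2*15*(14 + 15))² = (2*15*29)² = 870² = 756900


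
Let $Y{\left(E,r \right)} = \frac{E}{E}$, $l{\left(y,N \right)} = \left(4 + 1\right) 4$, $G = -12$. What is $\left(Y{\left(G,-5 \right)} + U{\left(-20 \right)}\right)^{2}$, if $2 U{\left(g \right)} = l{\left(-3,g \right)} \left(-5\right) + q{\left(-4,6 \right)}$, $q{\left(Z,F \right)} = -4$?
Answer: $2601$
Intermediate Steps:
$l{\left(y,N \right)} = 20$ ($l{\left(y,N \right)} = 5 \cdot 4 = 20$)
$U{\left(g \right)} = -52$ ($U{\left(g \right)} = \frac{20 \left(-5\right) - 4}{2} = \frac{-100 - 4}{2} = \frac{1}{2} \left(-104\right) = -52$)
$Y{\left(E,r \right)} = 1$
$\left(Y{\left(G,-5 \right)} + U{\left(-20 \right)}\right)^{2} = \left(1 - 52\right)^{2} = \left(-51\right)^{2} = 2601$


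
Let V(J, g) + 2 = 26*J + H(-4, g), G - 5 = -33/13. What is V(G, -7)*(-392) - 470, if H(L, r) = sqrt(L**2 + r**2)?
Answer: -24774 - 392*sqrt(65) ≈ -27934.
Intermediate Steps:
G = 32/13 (G = 5 - 33/13 = 32/13 ≈ 2.4615)
V(J, g) = -2 + sqrt(16 + g**2) + 26*J (V(J, g) = -2 + (26*J + sqrt((-4)**2 + g**2)) = -2 + (26*J + sqrt(16 + g**2)) = -2 + (sqrt(16 + g**2) + 26*J) = -2 + sqrt(16 + g**2) + 26*J)
V(G, -7)*(-392) - 470 = (-2 + sqrt(16 + (-7)**2) + 26*(32/13))*(-392) - 470 = (-2 + sqrt(16 + 49) + 64)*(-392) - 470 = (-2 + sqrt(65) + 64)*(-392) - 470 = (62 + sqrt(65))*(-392) - 470 = (-24304 - 392*sqrt(65)) - 470 = -24774 - 392*sqrt(65)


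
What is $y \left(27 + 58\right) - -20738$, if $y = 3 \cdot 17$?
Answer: $25073$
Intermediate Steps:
$y = 51$
$y \left(27 + 58\right) - -20738 = 51 \left(27 + 58\right) - -20738 = 51 \cdot 85 + 20738 = 4335 + 20738 = 25073$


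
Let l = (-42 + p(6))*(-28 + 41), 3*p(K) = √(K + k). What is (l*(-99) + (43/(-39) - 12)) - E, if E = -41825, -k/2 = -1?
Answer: 3738770/39 - 858*√2 ≈ 94653.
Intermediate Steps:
k = 2 (k = -2*(-1) = 2)
p(K) = √(2 + K)/3 (p(K) = √(K + 2)/3 = √(2 + K)/3)
l = -546 + 26*√2/3 (l = (-42 + √(2 + 6)/3)*(-28 + 41) = (-42 + √8/3)*13 = (-42 + (2*√2)/3)*13 = (-42 + 2*√2/3)*13 = -546 + 26*√2/3 ≈ -533.74)
(l*(-99) + (43/(-39) - 12)) - E = ((-546 + 26*√2/3)*(-99) + (43/(-39) - 12)) - 1*(-41825) = ((54054 - 858*√2) + (43*(-1/39) - 12)) + 41825 = ((54054 - 858*√2) + (-43/39 - 12)) + 41825 = ((54054 - 858*√2) - 511/39) + 41825 = (2107595/39 - 858*√2) + 41825 = 3738770/39 - 858*√2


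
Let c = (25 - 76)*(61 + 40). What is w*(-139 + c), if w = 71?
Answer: -375590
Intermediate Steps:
c = -5151 (c = -51*101 = -5151)
w*(-139 + c) = 71*(-139 - 5151) = 71*(-5290) = -375590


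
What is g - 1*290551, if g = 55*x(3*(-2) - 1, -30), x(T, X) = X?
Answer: -292201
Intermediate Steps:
g = -1650 (g = 55*(-30) = -1650)
g - 1*290551 = -1650 - 1*290551 = -1650 - 290551 = -292201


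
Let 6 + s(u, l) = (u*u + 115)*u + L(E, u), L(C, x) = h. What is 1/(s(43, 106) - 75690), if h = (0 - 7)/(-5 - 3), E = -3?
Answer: 8/70055 ≈ 0.00011420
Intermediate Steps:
h = 7/8 (h = -7/(-8) = -7*(-⅛) = 7/8 ≈ 0.87500)
L(C, x) = 7/8
s(u, l) = -41/8 + u*(115 + u²) (s(u, l) = -6 + ((u*u + 115)*u + 7/8) = -6 + ((u² + 115)*u + 7/8) = -6 + ((115 + u²)*u + 7/8) = -6 + (u*(115 + u²) + 7/8) = -6 + (7/8 + u*(115 + u²)) = -41/8 + u*(115 + u²))
1/(s(43, 106) - 75690) = 1/((-41/8 + 43³ + 115*43) - 75690) = 1/((-41/8 + 79507 + 4945) - 75690) = 1/(675575/8 - 75690) = 1/(70055/8) = 8/70055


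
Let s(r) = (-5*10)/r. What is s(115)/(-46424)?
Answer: 5/533876 ≈ 9.3655e-6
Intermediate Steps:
s(r) = -50/r
s(115)/(-46424) = -50/115/(-46424) = -50*1/115*(-1/46424) = -10/23*(-1/46424) = 5/533876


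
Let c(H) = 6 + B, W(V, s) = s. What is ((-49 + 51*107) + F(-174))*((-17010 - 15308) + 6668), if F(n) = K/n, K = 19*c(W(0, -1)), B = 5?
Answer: -4021847325/29 ≈ -1.3868e+8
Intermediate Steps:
c(H) = 11 (c(H) = 6 + 5 = 11)
K = 209 (K = 19*11 = 209)
F(n) = 209/n
((-49 + 51*107) + F(-174))*((-17010 - 15308) + 6668) = ((-49 + 51*107) + 209/(-174))*((-17010 - 15308) + 6668) = ((-49 + 5457) + 209*(-1/174))*(-32318 + 6668) = (5408 - 209/174)*(-25650) = (940783/174)*(-25650) = -4021847325/29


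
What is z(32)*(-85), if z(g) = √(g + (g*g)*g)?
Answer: -1700*√82 ≈ -15394.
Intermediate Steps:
z(g) = √(g + g³) (z(g) = √(g + g²*g) = √(g + g³))
z(32)*(-85) = √(32 + 32³)*(-85) = √(32 + 32768)*(-85) = √32800*(-85) = (20*√82)*(-85) = -1700*√82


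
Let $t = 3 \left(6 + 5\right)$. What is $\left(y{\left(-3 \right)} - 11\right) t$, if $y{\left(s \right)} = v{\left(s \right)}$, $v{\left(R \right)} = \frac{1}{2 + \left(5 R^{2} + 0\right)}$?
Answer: $- \frac{17028}{47} \approx -362.3$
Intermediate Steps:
$v{\left(R \right)} = \frac{1}{2 + 5 R^{2}}$
$t = 33$ ($t = 3 \cdot 11 = 33$)
$y{\left(s \right)} = \frac{1}{2 + 5 s^{2}}$
$\left(y{\left(-3 \right)} - 11\right) t = \left(\frac{1}{2 + 5 \left(-3\right)^{2}} - 11\right) 33 = \left(\frac{1}{2 + 5 \cdot 9} - 11\right) 33 = \left(\frac{1}{2 + 45} - 11\right) 33 = \left(\frac{1}{47} - 11\right) 33 = \left(- \frac{516}{47}\right) 33 = - \frac{17028}{47}$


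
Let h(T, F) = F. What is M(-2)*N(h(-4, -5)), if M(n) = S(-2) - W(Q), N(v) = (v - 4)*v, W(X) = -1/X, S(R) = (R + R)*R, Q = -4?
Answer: 1395/4 ≈ 348.75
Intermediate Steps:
S(R) = 2*R**2 (S(R) = (2*R)*R = 2*R**2)
N(v) = v*(-4 + v) (N(v) = (-4 + v)*v = v*(-4 + v))
M(n) = 31/4 (M(n) = 2*(-2)**2 - (-1)/(-4) = 2*4 - (-1)*(-1)/4 = 8 - 1*1/4 = 8 - 1/4 = 31/4)
M(-2)*N(h(-4, -5)) = 31*(-5*(-4 - 5))/4 = 31*(-5*(-9))/4 = (31/4)*45 = 1395/4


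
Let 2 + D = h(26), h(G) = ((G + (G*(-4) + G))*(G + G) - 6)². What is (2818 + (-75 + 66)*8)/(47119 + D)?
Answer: 2746/7391217 ≈ 0.00037152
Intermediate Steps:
h(G) = (-6 - 4*G²)² (h(G) = ((G + (-4*G + G))*(2*G) - 6)² = ((G - 3*G)*(2*G) - 6)² = ((-2*G)*(2*G) - 6)² = (-4*G² - 6)² = (-6 - 4*G²)²)
D = 7344098 (D = -2 + 4*(3 + 2*26²)² = -2 + 4*(3 + 2*676)² = -2 + 4*(3 + 1352)² = -2 + 4*1355² = -2 + 4*1836025 = -2 + 7344100 = 7344098)
(2818 + (-75 + 66)*8)/(47119 + D) = (2818 + (-75 + 66)*8)/(47119 + 7344098) = (2818 - 9*8)/7391217 = (2818 - 72)*(1/7391217) = 2746*(1/7391217) = 2746/7391217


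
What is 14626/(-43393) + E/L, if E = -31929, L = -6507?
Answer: 430107905/94119417 ≈ 4.5698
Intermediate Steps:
14626/(-43393) + E/L = 14626/(-43393) - 31929/(-6507) = 14626*(-1/43393) - 31929*(-1/6507) = -14626/43393 + 10643/2169 = 430107905/94119417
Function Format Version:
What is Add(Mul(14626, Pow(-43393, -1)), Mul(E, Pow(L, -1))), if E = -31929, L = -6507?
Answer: Rational(430107905, 94119417) ≈ 4.5698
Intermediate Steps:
Add(Mul(14626, Pow(-43393, -1)), Mul(E, Pow(L, -1))) = Add(Mul(14626, Pow(-43393, -1)), Mul(-31929, Pow(-6507, -1))) = Add(Mul(14626, Rational(-1, 43393)), Mul(-31929, Rational(-1, 6507))) = Add(Rational(-14626, 43393), Rational(10643, 2169)) = Rational(430107905, 94119417)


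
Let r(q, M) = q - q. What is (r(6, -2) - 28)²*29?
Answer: 22736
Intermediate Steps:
r(q, M) = 0
(r(6, -2) - 28)²*29 = (0 - 28)²*29 = (-28)²*29 = 784*29 = 22736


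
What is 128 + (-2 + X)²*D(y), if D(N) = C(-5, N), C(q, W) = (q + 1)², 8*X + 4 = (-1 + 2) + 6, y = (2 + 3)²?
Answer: 681/4 ≈ 170.25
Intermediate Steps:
y = 25 (y = 5² = 25)
X = 3/8 (X = -½ + ((-1 + 2) + 6)/8 = -½ + (1 + 6)/8 = -½ + (⅛)*7 = -½ + 7/8 = 3/8 ≈ 0.37500)
C(q, W) = (1 + q)²
D(N) = 16 (D(N) = (1 - 5)² = (-4)² = 16)
128 + (-2 + X)²*D(y) = 128 + (-2 + 3/8)²*16 = 128 + (-13/8)²*16 = 128 + (169/64)*16 = 128 + 169/4 = 681/4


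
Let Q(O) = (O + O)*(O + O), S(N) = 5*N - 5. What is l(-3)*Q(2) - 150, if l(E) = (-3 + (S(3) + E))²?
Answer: 106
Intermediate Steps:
S(N) = -5 + 5*N
l(E) = (7 + E)² (l(E) = (-3 + ((-5 + 5*3) + E))² = (-3 + ((-5 + 15) + E))² = (-3 + (10 + E))² = (7 + E)²)
Q(O) = 4*O² (Q(O) = (2*O)*(2*O) = 4*O²)
l(-3)*Q(2) - 150 = (7 - 3)²*(4*2²) - 150 = 4²*(4*4) - 150 = 16*16 - 150 = 256 - 150 = 106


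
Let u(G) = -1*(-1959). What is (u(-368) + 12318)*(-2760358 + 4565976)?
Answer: 25778808186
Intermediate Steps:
u(G) = 1959
(u(-368) + 12318)*(-2760358 + 4565976) = (1959 + 12318)*(-2760358 + 4565976) = 14277*1805618 = 25778808186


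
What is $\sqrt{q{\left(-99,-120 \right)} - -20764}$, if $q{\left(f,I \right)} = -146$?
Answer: $13 \sqrt{122} \approx 143.59$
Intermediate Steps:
$\sqrt{q{\left(-99,-120 \right)} - -20764} = \sqrt{-146 - -20764} = \sqrt{-146 + 20764} = \sqrt{20618} = 13 \sqrt{122}$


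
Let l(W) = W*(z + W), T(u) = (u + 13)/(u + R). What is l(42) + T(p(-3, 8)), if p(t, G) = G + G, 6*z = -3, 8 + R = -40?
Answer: 55747/32 ≈ 1742.1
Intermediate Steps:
R = -48 (R = -8 - 40 = -48)
z = -½ (z = (⅙)*(-3) = -½ ≈ -0.50000)
p(t, G) = 2*G
T(u) = (13 + u)/(-48 + u) (T(u) = (u + 13)/(u - 48) = (13 + u)/(-48 + u))
l(W) = W*(-½ + W)
l(42) + T(p(-3, 8)) = 42*(-½ + 42) + (13 + 2*8)/(-48 + 2*8) = 42*(83/2) + (13 + 16)/(-48 + 16) = 1743 + 29/(-32) = 1743 - 1/32*29 = 1743 - 29/32 = 55747/32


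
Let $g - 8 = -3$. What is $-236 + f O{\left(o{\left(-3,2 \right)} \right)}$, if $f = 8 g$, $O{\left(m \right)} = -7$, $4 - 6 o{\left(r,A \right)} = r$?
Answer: $-516$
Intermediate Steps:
$g = 5$ ($g = 8 - 3 = 5$)
$o{\left(r,A \right)} = \frac{2}{3} - \frac{r}{6}$
$f = 40$ ($f = 8 \cdot 5 = 40$)
$-236 + f O{\left(o{\left(-3,2 \right)} \right)} = -236 + 40 \left(-7\right) = -236 - 280 = -516$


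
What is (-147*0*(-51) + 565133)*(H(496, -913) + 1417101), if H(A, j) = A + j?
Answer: 800614878972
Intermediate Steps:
(-147*0*(-51) + 565133)*(H(496, -913) + 1417101) = (-147*0*(-51) + 565133)*((496 - 913) + 1417101) = (0*(-51) + 565133)*(-417 + 1417101) = (0 + 565133)*1416684 = 565133*1416684 = 800614878972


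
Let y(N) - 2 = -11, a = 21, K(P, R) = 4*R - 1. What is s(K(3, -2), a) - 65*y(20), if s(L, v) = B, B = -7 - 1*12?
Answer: 566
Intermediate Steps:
B = -19 (B = -7 - 12 = -19)
K(P, R) = -1 + 4*R
s(L, v) = -19
y(N) = -9 (y(N) = 2 - 11 = -9)
s(K(3, -2), a) - 65*y(20) = -19 - 65*(-9) = -19 + 585 = 566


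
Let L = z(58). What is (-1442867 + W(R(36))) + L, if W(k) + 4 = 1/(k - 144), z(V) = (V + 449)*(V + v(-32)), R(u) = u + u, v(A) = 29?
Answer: -100710865/72 ≈ -1.3988e+6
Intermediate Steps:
R(u) = 2*u
z(V) = (29 + V)*(449 + V) (z(V) = (V + 449)*(V + 29) = (449 + V)*(29 + V) = (29 + V)*(449 + V))
W(k) = -4 + 1/(-144 + k) (W(k) = -4 + 1/(k - 144) = -4 + 1/(-144 + k))
L = 44109 (L = 13021 + 58**2 + 478*58 = 13021 + 3364 + 27724 = 44109)
(-1442867 + W(R(36))) + L = (-1442867 + (577 - 8*36)/(-144 + 2*36)) + 44109 = (-1442867 + (577 - 4*72)/(-144 + 72)) + 44109 = (-1442867 + (577 - 288)/(-72)) + 44109 = (-1442867 - 1/72*289) + 44109 = (-1442867 - 289/72) + 44109 = -103886713/72 + 44109 = -100710865/72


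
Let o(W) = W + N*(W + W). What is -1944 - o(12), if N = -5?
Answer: -1836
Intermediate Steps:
o(W) = -9*W (o(W) = W - 5*(W + W) = W - 10*W = -9*W)
-1944 - o(12) = -1944 - (-9)*12 = -1944 - 1*(-108) = -1944 + 108 = -1836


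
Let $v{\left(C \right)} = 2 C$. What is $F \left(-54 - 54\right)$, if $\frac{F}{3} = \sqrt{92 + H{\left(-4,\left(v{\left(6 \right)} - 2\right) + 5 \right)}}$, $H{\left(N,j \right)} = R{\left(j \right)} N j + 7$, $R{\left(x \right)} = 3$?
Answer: $- 2916 i \approx - 2916.0 i$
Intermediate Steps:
$H{\left(N,j \right)} = 7 + 3 N j$ ($H{\left(N,j \right)} = 3 N j + 7 = 7 + 3 N j$)
$F = 27 i$ ($F = 3 \sqrt{92 + \left(7 + 3 \left(-4\right) \left(\left(2 \cdot 6 - 2\right) + 5\right)\right)} = 3 \sqrt{92 + \left(7 + 3 \left(-4\right) \left(\left(12 - 2\right) + 5\right)\right)} = 3 \sqrt{92 + \left(7 + 3 \left(-4\right) \left(10 + 5\right)\right)} = 3 \sqrt{92 + \left(7 + 3 \left(-4\right) 15\right)} = 3 \sqrt{92 + \left(7 - 180\right)} = 3 \sqrt{92 - 173} = 3 \sqrt{-81} = 3 \cdot 9 i = 27 i \approx 27.0 i$)
$F \left(-54 - 54\right) = 27 i \left(-54 - 54\right) = 27 i \left(-108\right) = - 2916 i$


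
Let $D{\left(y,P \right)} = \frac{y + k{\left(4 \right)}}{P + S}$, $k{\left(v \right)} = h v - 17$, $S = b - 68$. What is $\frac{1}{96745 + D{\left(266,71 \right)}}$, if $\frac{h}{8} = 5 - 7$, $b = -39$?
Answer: $\frac{36}{3482635} \approx 1.0337 \cdot 10^{-5}$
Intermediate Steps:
$S = -107$ ($S = -39 - 68 = -107$)
$h = -16$ ($h = 8 \left(5 - 7\right) = 8 \left(-2\right) = -16$)
$k{\left(v \right)} = -17 - 16 v$ ($k{\left(v \right)} = - 16 v - 17 = -17 - 16 v$)
$D{\left(y,P \right)} = \frac{-81 + y}{-107 + P}$ ($D{\left(y,P \right)} = \frac{y - 81}{P - 107} = \frac{y - 81}{-107 + P} = \frac{-81 + y}{-107 + P}$)
$\frac{1}{96745 + D{\left(266,71 \right)}} = \frac{1}{96745 + \frac{-81 + 266}{-107 + 71}} = \frac{1}{96745 + \frac{1}{-36} \cdot 185} = \frac{1}{96745 - \frac{185}{36}} = \frac{1}{\frac{3482635}{36}} = \frac{36}{3482635}$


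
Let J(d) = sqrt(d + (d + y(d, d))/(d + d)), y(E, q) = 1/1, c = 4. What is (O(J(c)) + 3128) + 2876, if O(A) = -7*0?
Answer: 6004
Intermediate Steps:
y(E, q) = 1
J(d) = sqrt(d + (1 + d)/(2*d)) (J(d) = sqrt(d + (d + 1)/(d + d)) = sqrt(d + (1 + d)/((2*d))) = sqrt(d + (1 + d)*(1/(2*d))) = sqrt(d + (1 + d)/(2*d)))
O(A) = 0
(O(J(c)) + 3128) + 2876 = (0 + 3128) + 2876 = 3128 + 2876 = 6004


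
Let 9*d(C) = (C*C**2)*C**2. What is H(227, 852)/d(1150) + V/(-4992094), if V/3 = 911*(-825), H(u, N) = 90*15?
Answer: 45350573346465914421/100408841475756250000 ≈ 0.45166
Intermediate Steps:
H(u, N) = 1350
V = -2254725 (V = 3*(911*(-825)) = 3*(-751575) = -2254725)
d(C) = C**5/9 (d(C) = ((C*C**2)*C**2)/9 = (C**3*C**2)/9 = C**5/9)
H(227, 852)/d(1150) + V/(-4992094) = 1350/(((1/9)*1150**5)) - 2254725/(-4992094) = 1350/(((1/9)*2011357187500000)) - 2254725*(-1/4992094) = 1350/(2011357187500000/9) + 2254725/4992094 = 1350*(9/2011357187500000) + 2254725/4992094 = 243/40227143750000 + 2254725/4992094 = 45350573346465914421/100408841475756250000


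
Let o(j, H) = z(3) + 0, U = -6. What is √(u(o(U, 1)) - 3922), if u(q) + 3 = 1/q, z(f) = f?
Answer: 29*I*√42/3 ≈ 62.647*I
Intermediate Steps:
o(j, H) = 3 (o(j, H) = 3 + 0 = 3)
u(q) = -3 + 1/q
√(u(o(U, 1)) - 3922) = √((-3 + 1/3) - 3922) = √((-3 + ⅓) - 3922) = √(-8/3 - 3922) = √(-11774/3) = 29*I*√42/3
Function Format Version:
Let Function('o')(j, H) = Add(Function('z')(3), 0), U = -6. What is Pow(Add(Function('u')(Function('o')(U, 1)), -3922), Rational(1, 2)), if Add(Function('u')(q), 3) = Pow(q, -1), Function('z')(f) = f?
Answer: Mul(Rational(29, 3), I, Pow(42, Rational(1, 2))) ≈ Mul(62.647, I)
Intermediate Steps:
Function('o')(j, H) = 3 (Function('o')(j, H) = Add(3, 0) = 3)
Function('u')(q) = Add(-3, Pow(q, -1))
Pow(Add(Function('u')(Function('o')(U, 1)), -3922), Rational(1, 2)) = Pow(Add(Add(-3, Pow(3, -1)), -3922), Rational(1, 2)) = Pow(Add(Add(-3, Rational(1, 3)), -3922), Rational(1, 2)) = Pow(Add(Rational(-8, 3), -3922), Rational(1, 2)) = Pow(Rational(-11774, 3), Rational(1, 2)) = Mul(Rational(29, 3), I, Pow(42, Rational(1, 2)))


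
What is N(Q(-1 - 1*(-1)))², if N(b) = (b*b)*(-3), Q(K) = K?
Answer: 0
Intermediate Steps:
N(b) = -3*b² (N(b) = b²*(-3) = -3*b²)
N(Q(-1 - 1*(-1)))² = (-3*(-1 - 1*(-1))²)² = (-3*(-1 + 1)²)² = (-3*0²)² = (-3*0)² = 0² = 0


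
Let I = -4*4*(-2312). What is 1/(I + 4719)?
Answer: 1/41711 ≈ 2.3974e-5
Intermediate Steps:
I = 36992 (I = -16*(-2312) = 36992)
1/(I + 4719) = 1/(36992 + 4719) = 1/41711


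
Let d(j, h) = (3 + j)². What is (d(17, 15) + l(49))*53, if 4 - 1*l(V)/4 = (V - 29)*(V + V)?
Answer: -393472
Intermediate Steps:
l(V) = 16 - 8*V*(-29 + V) (l(V) = 16 - 4*(V - 29)*(V + V) = 16 - 4*(-29 + V)*2*V = 16 - 8*V*(-29 + V))
(d(17, 15) + l(49))*53 = ((3 + 17)² + (16 - 8*49² + 232*49))*53 = (20² + (16 - 8*2401 + 11368))*53 = (400 + (16 - 19208 + 11368))*53 = (400 - 7824)*53 = -7424*53 = -393472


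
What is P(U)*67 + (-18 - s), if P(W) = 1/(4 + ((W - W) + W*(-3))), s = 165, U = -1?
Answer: -1214/7 ≈ -173.43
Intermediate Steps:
P(W) = 1/(4 - 3*W) (P(W) = 1/(4 + (0 - 3*W)) = 1/(4 - 3*W))
P(U)*67 + (-18 - s) = -1/(-4 + 3*(-1))*67 + (-18 - 1*165) = -1/(-4 - 3)*67 + (-18 - 165) = -1/(-7)*67 - 183 = -1*(-1/7)*67 - 183 = (1/7)*67 - 183 = 67/7 - 183 = -1214/7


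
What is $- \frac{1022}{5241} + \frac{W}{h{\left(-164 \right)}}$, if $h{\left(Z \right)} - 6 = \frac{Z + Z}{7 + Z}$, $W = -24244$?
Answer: $- \frac{9975079084}{3328035} \approx -2997.3$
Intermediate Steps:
$h{\left(Z \right)} = 6 + \frac{2 Z}{7 + Z}$ ($h{\left(Z \right)} = 6 + \frac{Z + Z}{7 + Z} = 6 + \frac{2 Z}{7 + Z}$)
$- \frac{1022}{5241} + \frac{W}{h{\left(-164 \right)}} = - \frac{1022}{5241} - \frac{24244}{2 \frac{1}{7 - 164} \left(21 + 4 \left(-164\right)\right)} = \left(-1022\right) \frac{1}{5241} - \frac{24244}{2 \frac{1}{-157} \left(21 - 656\right)} = - \frac{1022}{5241} - \frac{24244}{2 \left(- \frac{1}{157}\right) \left(-635\right)} = - \frac{1022}{5241} - \frac{24244}{\frac{1270}{157}} = - \frac{1022}{5241} - \frac{1903154}{635} = - \frac{9975079084}{3328035}$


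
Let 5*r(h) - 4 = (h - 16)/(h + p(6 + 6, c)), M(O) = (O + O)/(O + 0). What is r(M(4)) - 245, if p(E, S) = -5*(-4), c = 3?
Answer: -13438/55 ≈ -244.33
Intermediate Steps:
p(E, S) = 20
M(O) = 2 (M(O) = (2*O)/O = 2)
r(h) = ⅘ + (-16 + h)/(5*(20 + h)) (r(h) = ⅘ + ((h - 16)/(h + 20))/5 = ⅘ + ((-16 + h)/(20 + h))/5 = ⅘ + (-16 + h)/(5*(20 + h)))
r(M(4)) - 245 = (64/5 + 2)/(20 + 2) - 245 = (74/5)/22 - 245 = (1/22)*(74/5) - 245 = 37/55 - 245 = -13438/55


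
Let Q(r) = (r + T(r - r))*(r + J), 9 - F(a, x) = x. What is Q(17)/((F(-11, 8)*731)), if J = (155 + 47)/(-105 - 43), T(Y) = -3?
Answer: 8099/27047 ≈ 0.29944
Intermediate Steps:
F(a, x) = 9 - x
J = -101/74 (J = 202/(-148) = 202*(-1/148) = -101/74 ≈ -1.3649)
Q(r) = (-3 + r)*(-101/74 + r) (Q(r) = (r - 3)*(r - 101/74) = (-3 + r)*(-101/74 + r))
Q(17)/((F(-11, 8)*731)) = (303/74 + 17² - 323/74*17)/(((9 - 1*8)*731)) = (303/74 + 289 - 5491/74)/(((9 - 8)*731)) = 8099/(37*((1*731))) = (8099/37)/731 = (8099/37)*(1/731) = 8099/27047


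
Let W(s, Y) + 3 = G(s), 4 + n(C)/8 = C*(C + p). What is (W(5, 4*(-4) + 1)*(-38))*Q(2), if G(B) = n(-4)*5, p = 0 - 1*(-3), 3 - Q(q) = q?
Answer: 114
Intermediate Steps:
Q(q) = 3 - q
p = 3 (p = 0 + 3 = 3)
n(C) = -32 + 8*C*(3 + C) (n(C) = -32 + 8*(C*(C + 3)) = -32 + 8*(C*(3 + C)) = -32 + 8*C*(3 + C))
G(B) = 0 (G(B) = (-32 + 8*(-4)² + 24*(-4))*5 = (-32 + 8*16 - 96)*5 = (-32 + 128 - 96)*5 = 0*5 = 0)
W(s, Y) = -3 (W(s, Y) = -3 + 0 = -3)
(W(5, 4*(-4) + 1)*(-38))*Q(2) = (-3*(-38))*(3 - 1*2) = 114*(3 - 2) = 114*1 = 114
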